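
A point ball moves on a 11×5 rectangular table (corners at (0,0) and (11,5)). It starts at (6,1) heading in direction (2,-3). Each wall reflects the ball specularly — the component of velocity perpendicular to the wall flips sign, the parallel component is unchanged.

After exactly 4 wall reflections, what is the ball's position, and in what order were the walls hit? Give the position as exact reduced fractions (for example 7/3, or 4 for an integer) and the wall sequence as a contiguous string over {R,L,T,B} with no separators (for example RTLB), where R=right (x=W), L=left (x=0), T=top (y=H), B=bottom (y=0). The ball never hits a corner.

1. t=1/3 → B at (20/3,0); v=(2,3)
2. t=5/3 → T at (10,5); v=(2,-3)
3. t=1/2 → R at (11,7/2); v=(-2,-3)
4. t=7/6 → B at (26/3,0); v=(-2,3)

Final position: (26/3,0)
Wall sequence: BTRB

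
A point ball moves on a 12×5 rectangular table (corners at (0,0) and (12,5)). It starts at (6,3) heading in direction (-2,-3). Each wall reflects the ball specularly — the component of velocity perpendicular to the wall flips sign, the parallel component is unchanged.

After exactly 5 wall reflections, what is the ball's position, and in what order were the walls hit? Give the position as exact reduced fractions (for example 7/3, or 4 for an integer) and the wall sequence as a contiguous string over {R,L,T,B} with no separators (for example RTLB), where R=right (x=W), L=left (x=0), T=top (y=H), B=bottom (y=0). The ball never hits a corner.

1. t=1 → B at (4,0); v=(-2,3)
2. t=5/3 → T at (2/3,5); v=(-2,-3)
3. t=1/3 → L at (0,4); v=(2,-3)
4. t=4/3 → B at (8/3,0); v=(2,3)
5. t=5/3 → T at (6,5); v=(2,-3)

Final position: (6,5)
Wall sequence: BTLBT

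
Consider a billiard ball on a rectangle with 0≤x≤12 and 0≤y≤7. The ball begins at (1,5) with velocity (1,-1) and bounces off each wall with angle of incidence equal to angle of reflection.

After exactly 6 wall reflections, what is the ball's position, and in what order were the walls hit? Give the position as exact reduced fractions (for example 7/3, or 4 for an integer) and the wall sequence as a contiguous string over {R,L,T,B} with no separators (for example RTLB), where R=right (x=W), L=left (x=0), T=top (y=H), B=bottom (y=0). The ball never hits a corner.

Final position: (3,7)
Wall sequence: BRTBLT

1. t=5 → B at (6,0); v=(1,1)
2. t=6 → R at (12,6); v=(-1,1)
3. t=1 → T at (11,7); v=(-1,-1)
4. t=7 → B at (4,0); v=(-1,1)
5. t=4 → L at (0,4); v=(1,1)
6. t=3 → T at (3,7); v=(1,-1)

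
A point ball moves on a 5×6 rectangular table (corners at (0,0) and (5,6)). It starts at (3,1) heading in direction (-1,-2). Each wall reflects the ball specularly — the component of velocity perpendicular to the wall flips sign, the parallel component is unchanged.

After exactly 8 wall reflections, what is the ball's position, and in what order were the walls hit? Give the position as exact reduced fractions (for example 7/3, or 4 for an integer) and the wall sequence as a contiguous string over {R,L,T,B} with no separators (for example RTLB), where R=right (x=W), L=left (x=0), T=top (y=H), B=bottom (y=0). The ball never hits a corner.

Final position: (0,1)
Wall sequence: BLTBRTBL

1. t=1/2 → B at (5/2,0); v=(-1,2)
2. t=5/2 → L at (0,5); v=(1,2)
3. t=1/2 → T at (1/2,6); v=(1,-2)
4. t=3 → B at (7/2,0); v=(1,2)
5. t=3/2 → R at (5,3); v=(-1,2)
6. t=3/2 → T at (7/2,6); v=(-1,-2)
7. t=3 → B at (1/2,0); v=(-1,2)
8. t=1/2 → L at (0,1); v=(1,2)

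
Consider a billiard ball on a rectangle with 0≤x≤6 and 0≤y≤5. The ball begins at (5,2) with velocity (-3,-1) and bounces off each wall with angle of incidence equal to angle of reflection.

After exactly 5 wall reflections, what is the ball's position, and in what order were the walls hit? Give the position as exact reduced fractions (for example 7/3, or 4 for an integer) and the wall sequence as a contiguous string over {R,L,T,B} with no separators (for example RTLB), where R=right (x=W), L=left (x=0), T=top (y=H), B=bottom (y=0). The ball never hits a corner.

Final position: (4,5)
Wall sequence: LBRLT

1. t=5/3 → L at (0,1/3); v=(3,-1)
2. t=1/3 → B at (1,0); v=(3,1)
3. t=5/3 → R at (6,5/3); v=(-3,1)
4. t=2 → L at (0,11/3); v=(3,1)
5. t=4/3 → T at (4,5); v=(3,-1)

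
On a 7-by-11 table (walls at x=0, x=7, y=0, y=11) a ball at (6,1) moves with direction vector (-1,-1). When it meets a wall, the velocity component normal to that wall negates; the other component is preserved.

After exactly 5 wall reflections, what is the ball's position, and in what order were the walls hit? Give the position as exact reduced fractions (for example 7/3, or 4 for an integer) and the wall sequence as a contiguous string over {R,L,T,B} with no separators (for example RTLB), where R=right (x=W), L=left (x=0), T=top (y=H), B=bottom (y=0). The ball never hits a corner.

1. t=1 → B at (5,0); v=(-1,1)
2. t=5 → L at (0,5); v=(1,1)
3. t=6 → T at (6,11); v=(1,-1)
4. t=1 → R at (7,10); v=(-1,-1)
5. t=7 → L at (0,3); v=(1,-1)

Final position: (0,3)
Wall sequence: BLTRL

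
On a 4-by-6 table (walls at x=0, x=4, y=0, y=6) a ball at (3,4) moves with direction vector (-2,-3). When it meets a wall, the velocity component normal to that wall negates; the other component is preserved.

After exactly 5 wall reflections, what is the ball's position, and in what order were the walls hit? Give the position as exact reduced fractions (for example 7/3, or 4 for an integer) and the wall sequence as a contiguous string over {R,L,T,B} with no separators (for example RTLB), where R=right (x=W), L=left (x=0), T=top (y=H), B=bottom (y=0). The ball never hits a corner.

Final position: (1/3,0)
Wall sequence: BLTRB

1. t=4/3 → B at (1/3,0); v=(-2,3)
2. t=1/6 → L at (0,1/2); v=(2,3)
3. t=11/6 → T at (11/3,6); v=(2,-3)
4. t=1/6 → R at (4,11/2); v=(-2,-3)
5. t=11/6 → B at (1/3,0); v=(-2,3)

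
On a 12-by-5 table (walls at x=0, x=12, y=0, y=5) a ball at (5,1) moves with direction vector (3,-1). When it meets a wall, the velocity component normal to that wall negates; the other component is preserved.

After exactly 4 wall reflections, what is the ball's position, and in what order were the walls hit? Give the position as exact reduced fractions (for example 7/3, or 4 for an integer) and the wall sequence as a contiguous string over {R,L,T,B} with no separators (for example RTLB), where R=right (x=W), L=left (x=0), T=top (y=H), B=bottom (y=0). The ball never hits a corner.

1. t=1 → B at (8,0); v=(3,1)
2. t=4/3 → R at (12,4/3); v=(-3,1)
3. t=11/3 → T at (1,5); v=(-3,-1)
4. t=1/3 → L at (0,14/3); v=(3,-1)

Final position: (0,14/3)
Wall sequence: BRTL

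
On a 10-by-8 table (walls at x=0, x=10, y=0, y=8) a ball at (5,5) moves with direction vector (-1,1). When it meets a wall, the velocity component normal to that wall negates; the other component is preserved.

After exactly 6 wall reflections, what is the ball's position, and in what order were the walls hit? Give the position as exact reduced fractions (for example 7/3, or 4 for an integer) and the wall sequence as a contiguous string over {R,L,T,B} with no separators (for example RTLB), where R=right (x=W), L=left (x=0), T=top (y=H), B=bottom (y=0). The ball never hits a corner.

1. t=3 → T at (2,8); v=(-1,-1)
2. t=2 → L at (0,6); v=(1,-1)
3. t=6 → B at (6,0); v=(1,1)
4. t=4 → R at (10,4); v=(-1,1)
5. t=4 → T at (6,8); v=(-1,-1)
6. t=6 → L at (0,2); v=(1,-1)

Final position: (0,2)
Wall sequence: TLBRTL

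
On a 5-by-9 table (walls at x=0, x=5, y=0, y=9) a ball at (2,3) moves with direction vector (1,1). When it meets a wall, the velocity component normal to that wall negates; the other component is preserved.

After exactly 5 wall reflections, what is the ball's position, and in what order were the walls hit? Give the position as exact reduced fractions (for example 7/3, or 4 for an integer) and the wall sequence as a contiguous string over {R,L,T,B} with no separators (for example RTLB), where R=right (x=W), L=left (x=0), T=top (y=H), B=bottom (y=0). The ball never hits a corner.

Final position: (3,0)
Wall sequence: RTLRB

1. t=3 → R at (5,6); v=(-1,1)
2. t=3 → T at (2,9); v=(-1,-1)
3. t=2 → L at (0,7); v=(1,-1)
4. t=5 → R at (5,2); v=(-1,-1)
5. t=2 → B at (3,0); v=(-1,1)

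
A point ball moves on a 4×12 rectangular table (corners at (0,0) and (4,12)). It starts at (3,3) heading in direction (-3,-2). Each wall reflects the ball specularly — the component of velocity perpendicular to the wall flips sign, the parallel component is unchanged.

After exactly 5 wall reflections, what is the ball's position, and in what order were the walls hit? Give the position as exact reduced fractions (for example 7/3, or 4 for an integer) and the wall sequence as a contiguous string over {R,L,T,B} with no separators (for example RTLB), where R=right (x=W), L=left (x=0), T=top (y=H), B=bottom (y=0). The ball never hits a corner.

1. t=1 → L at (0,1); v=(3,-2)
2. t=1/2 → B at (3/2,0); v=(3,2)
3. t=5/6 → R at (4,5/3); v=(-3,2)
4. t=4/3 → L at (0,13/3); v=(3,2)
5. t=4/3 → R at (4,7); v=(-3,2)

Final position: (4,7)
Wall sequence: LBRLR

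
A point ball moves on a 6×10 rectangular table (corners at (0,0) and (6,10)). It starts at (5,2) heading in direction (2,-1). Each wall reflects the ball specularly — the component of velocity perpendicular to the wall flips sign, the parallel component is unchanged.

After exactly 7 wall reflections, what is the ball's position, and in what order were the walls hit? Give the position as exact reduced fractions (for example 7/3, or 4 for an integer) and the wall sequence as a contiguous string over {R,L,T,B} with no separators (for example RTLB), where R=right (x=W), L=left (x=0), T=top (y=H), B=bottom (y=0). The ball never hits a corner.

Final position: (6,19/2)
Wall sequence: RBLRLTR

1. t=1/2 → R at (6,3/2); v=(-2,-1)
2. t=3/2 → B at (3,0); v=(-2,1)
3. t=3/2 → L at (0,3/2); v=(2,1)
4. t=3 → R at (6,9/2); v=(-2,1)
5. t=3 → L at (0,15/2); v=(2,1)
6. t=5/2 → T at (5,10); v=(2,-1)
7. t=1/2 → R at (6,19/2); v=(-2,-1)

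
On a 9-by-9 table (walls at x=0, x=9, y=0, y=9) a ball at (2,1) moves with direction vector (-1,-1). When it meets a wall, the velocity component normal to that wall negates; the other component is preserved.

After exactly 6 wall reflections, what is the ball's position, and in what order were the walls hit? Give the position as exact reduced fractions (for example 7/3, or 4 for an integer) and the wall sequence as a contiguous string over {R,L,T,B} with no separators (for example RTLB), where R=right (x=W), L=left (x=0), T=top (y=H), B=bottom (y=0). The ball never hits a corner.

1. t=1 → B at (1,0); v=(-1,1)
2. t=1 → L at (0,1); v=(1,1)
3. t=8 → T at (8,9); v=(1,-1)
4. t=1 → R at (9,8); v=(-1,-1)
5. t=8 → B at (1,0); v=(-1,1)
6. t=1 → L at (0,1); v=(1,1)

Final position: (0,1)
Wall sequence: BLTRBL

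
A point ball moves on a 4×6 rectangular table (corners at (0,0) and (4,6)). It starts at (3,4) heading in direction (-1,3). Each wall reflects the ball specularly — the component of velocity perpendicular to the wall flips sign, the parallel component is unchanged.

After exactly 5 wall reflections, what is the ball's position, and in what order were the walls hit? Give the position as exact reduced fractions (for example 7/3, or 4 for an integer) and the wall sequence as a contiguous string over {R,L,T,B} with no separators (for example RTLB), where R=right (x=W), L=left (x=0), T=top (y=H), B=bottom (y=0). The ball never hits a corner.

1. t=2/3 → T at (7/3,6); v=(-1,-3)
2. t=2 → B at (1/3,0); v=(-1,3)
3. t=1/3 → L at (0,1); v=(1,3)
4. t=5/3 → T at (5/3,6); v=(1,-3)
5. t=2 → B at (11/3,0); v=(1,3)

Final position: (11/3,0)
Wall sequence: TBLTB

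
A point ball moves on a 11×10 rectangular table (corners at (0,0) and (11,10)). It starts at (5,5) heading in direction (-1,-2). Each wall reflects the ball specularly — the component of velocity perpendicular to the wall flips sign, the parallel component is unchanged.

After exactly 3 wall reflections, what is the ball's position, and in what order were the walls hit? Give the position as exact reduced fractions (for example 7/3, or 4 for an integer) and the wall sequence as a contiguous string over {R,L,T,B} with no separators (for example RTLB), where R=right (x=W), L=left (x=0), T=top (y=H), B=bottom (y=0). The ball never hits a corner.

1. t=5/2 → B at (5/2,0); v=(-1,2)
2. t=5/2 → L at (0,5); v=(1,2)
3. t=5/2 → T at (5/2,10); v=(1,-2)

Final position: (5/2,10)
Wall sequence: BLT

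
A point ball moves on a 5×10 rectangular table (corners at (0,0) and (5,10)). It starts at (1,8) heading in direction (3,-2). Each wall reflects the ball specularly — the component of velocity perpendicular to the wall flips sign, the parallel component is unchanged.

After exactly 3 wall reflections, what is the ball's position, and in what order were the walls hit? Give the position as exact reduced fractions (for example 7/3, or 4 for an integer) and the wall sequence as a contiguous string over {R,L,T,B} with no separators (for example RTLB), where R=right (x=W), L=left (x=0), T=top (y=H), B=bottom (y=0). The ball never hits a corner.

Final position: (3,0)
Wall sequence: RLB

1. t=4/3 → R at (5,16/3); v=(-3,-2)
2. t=5/3 → L at (0,2); v=(3,-2)
3. t=1 → B at (3,0); v=(3,2)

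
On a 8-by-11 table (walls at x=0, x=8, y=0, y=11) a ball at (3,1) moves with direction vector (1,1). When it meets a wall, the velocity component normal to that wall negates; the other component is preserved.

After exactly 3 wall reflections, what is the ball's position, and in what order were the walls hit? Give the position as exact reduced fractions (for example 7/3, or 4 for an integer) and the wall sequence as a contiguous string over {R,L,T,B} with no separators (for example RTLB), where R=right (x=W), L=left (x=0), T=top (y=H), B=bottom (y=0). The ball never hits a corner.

1. t=5 → R at (8,6); v=(-1,1)
2. t=5 → T at (3,11); v=(-1,-1)
3. t=3 → L at (0,8); v=(1,-1)

Final position: (0,8)
Wall sequence: RTL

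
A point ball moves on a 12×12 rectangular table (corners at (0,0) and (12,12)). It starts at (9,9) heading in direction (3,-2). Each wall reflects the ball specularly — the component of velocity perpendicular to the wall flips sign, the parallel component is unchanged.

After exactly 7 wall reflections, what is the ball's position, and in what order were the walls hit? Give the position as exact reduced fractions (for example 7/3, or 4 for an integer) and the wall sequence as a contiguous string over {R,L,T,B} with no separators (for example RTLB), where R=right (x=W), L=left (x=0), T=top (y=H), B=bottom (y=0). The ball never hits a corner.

Final position: (21/2,0)
Wall sequence: RBLRTLB

1. t=1 → R at (12,7); v=(-3,-2)
2. t=7/2 → B at (3/2,0); v=(-3,2)
3. t=1/2 → L at (0,1); v=(3,2)
4. t=4 → R at (12,9); v=(-3,2)
5. t=3/2 → T at (15/2,12); v=(-3,-2)
6. t=5/2 → L at (0,7); v=(3,-2)
7. t=7/2 → B at (21/2,0); v=(3,2)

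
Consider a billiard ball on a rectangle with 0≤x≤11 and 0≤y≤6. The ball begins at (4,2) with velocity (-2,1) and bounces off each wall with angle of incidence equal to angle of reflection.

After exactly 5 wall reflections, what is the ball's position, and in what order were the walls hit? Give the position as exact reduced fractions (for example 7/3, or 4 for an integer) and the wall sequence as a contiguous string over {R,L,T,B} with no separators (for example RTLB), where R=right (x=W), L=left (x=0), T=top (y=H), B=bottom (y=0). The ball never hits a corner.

1. t=2 → L at (0,4); v=(2,1)
2. t=2 → T at (4,6); v=(2,-1)
3. t=7/2 → R at (11,5/2); v=(-2,-1)
4. t=5/2 → B at (6,0); v=(-2,1)
5. t=3 → L at (0,3); v=(2,1)

Final position: (0,3)
Wall sequence: LTRBL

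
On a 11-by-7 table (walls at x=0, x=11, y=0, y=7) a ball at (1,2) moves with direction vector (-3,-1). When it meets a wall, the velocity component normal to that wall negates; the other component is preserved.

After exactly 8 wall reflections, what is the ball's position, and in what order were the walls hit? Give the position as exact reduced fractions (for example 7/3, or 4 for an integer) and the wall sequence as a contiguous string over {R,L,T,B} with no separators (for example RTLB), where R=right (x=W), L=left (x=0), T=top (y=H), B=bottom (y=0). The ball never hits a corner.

Final position: (3,0)
Wall sequence: LBRLTRLB

1. t=1/3 → L at (0,5/3); v=(3,-1)
2. t=5/3 → B at (5,0); v=(3,1)
3. t=2 → R at (11,2); v=(-3,1)
4. t=11/3 → L at (0,17/3); v=(3,1)
5. t=4/3 → T at (4,7); v=(3,-1)
6. t=7/3 → R at (11,14/3); v=(-3,-1)
7. t=11/3 → L at (0,1); v=(3,-1)
8. t=1 → B at (3,0); v=(3,1)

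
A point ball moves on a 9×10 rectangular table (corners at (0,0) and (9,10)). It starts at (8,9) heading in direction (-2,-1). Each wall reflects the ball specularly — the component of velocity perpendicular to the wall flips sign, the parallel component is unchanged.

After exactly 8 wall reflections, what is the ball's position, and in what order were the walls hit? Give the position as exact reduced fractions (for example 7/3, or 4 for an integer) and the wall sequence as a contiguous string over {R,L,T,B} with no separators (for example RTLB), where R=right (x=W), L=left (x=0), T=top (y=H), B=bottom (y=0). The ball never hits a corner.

1. t=4 → L at (0,5); v=(2,-1)
2. t=9/2 → R at (9,1/2); v=(-2,-1)
3. t=1/2 → B at (8,0); v=(-2,1)
4. t=4 → L at (0,4); v=(2,1)
5. t=9/2 → R at (9,17/2); v=(-2,1)
6. t=3/2 → T at (6,10); v=(-2,-1)
7. t=3 → L at (0,7); v=(2,-1)
8. t=9/2 → R at (9,5/2); v=(-2,-1)

Final position: (9,5/2)
Wall sequence: LRBLRTLR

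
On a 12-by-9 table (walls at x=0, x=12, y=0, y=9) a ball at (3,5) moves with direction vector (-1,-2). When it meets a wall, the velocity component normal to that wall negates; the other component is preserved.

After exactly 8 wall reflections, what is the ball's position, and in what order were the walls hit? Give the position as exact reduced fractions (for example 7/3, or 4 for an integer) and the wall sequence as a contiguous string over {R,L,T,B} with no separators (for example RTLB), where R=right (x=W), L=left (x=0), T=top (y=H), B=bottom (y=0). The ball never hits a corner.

Final position: (2,9)
Wall sequence: BLTBRTBT

1. t=5/2 → B at (1/2,0); v=(-1,2)
2. t=1/2 → L at (0,1); v=(1,2)
3. t=4 → T at (4,9); v=(1,-2)
4. t=9/2 → B at (17/2,0); v=(1,2)
5. t=7/2 → R at (12,7); v=(-1,2)
6. t=1 → T at (11,9); v=(-1,-2)
7. t=9/2 → B at (13/2,0); v=(-1,2)
8. t=9/2 → T at (2,9); v=(-1,-2)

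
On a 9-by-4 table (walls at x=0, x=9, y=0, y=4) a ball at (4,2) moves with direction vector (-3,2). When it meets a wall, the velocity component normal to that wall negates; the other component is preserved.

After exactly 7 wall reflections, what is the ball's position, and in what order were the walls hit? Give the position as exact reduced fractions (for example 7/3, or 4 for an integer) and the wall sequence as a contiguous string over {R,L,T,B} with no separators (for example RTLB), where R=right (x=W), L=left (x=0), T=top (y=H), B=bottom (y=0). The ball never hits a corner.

Final position: (0,2/3)
Wall sequence: TLBRTBL

1. t=1 → T at (1,4); v=(-3,-2)
2. t=1/3 → L at (0,10/3); v=(3,-2)
3. t=5/3 → B at (5,0); v=(3,2)
4. t=4/3 → R at (9,8/3); v=(-3,2)
5. t=2/3 → T at (7,4); v=(-3,-2)
6. t=2 → B at (1,0); v=(-3,2)
7. t=1/3 → L at (0,2/3); v=(3,2)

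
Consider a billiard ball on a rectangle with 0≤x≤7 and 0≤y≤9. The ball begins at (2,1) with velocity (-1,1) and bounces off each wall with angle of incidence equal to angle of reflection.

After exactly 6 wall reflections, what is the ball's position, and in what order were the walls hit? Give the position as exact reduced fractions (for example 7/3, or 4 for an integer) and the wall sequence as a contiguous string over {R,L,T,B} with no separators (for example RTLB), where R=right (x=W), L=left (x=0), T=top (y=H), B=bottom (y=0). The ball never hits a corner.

1. t=2 → L at (0,3); v=(1,1)
2. t=6 → T at (6,9); v=(1,-1)
3. t=1 → R at (7,8); v=(-1,-1)
4. t=7 → L at (0,1); v=(1,-1)
5. t=1 → B at (1,0); v=(1,1)
6. t=6 → R at (7,6); v=(-1,1)

Final position: (7,6)
Wall sequence: LTRLBR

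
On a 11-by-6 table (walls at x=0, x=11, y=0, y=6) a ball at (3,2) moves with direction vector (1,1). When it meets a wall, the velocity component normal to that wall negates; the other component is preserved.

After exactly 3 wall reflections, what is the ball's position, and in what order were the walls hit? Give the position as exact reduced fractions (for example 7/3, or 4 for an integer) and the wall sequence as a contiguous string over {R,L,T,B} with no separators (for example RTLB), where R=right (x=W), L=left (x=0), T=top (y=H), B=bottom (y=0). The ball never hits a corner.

Final position: (9,0)
Wall sequence: TRB

1. t=4 → T at (7,6); v=(1,-1)
2. t=4 → R at (11,2); v=(-1,-1)
3. t=2 → B at (9,0); v=(-1,1)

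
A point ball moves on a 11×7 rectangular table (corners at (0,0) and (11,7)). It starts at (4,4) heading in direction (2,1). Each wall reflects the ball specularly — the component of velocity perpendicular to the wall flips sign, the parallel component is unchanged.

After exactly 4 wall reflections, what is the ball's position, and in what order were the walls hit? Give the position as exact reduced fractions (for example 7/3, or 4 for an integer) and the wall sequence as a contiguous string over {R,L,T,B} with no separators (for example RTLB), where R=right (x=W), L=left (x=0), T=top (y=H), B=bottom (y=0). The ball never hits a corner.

Final position: (2,0)
Wall sequence: TRLB

1. t=3 → T at (10,7); v=(2,-1)
2. t=1/2 → R at (11,13/2); v=(-2,-1)
3. t=11/2 → L at (0,1); v=(2,-1)
4. t=1 → B at (2,0); v=(2,1)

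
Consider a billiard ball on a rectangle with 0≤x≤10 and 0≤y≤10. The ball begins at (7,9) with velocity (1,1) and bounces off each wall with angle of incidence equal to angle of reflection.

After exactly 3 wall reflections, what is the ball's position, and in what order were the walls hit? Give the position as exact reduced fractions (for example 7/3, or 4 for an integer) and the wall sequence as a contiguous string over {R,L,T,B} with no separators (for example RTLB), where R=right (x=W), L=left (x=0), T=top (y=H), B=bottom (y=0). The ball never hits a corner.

1. t=1 → T at (8,10); v=(1,-1)
2. t=2 → R at (10,8); v=(-1,-1)
3. t=8 → B at (2,0); v=(-1,1)

Final position: (2,0)
Wall sequence: TRB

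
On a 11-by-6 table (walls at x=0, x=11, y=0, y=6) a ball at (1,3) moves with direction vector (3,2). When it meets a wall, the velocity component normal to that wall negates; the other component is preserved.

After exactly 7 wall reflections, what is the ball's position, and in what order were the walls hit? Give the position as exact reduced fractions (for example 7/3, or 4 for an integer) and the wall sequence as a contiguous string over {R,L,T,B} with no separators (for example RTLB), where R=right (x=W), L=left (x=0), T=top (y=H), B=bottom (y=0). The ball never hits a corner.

1. t=3/2 → T at (11/2,6); v=(3,-2)
2. t=11/6 → R at (11,7/3); v=(-3,-2)
3. t=7/6 → B at (15/2,0); v=(-3,2)
4. t=5/2 → L at (0,5); v=(3,2)
5. t=1/2 → T at (3/2,6); v=(3,-2)
6. t=3 → B at (21/2,0); v=(3,2)
7. t=1/6 → R at (11,1/3); v=(-3,2)

Final position: (11,1/3)
Wall sequence: TRBLTBR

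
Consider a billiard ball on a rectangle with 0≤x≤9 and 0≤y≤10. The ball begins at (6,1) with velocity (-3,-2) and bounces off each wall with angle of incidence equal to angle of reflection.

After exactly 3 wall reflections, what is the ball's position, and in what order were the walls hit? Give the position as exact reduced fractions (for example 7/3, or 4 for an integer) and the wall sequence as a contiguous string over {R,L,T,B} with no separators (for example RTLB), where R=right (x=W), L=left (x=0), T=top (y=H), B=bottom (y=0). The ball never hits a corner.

Final position: (9,9)
Wall sequence: BLR

1. t=1/2 → B at (9/2,0); v=(-3,2)
2. t=3/2 → L at (0,3); v=(3,2)
3. t=3 → R at (9,9); v=(-3,2)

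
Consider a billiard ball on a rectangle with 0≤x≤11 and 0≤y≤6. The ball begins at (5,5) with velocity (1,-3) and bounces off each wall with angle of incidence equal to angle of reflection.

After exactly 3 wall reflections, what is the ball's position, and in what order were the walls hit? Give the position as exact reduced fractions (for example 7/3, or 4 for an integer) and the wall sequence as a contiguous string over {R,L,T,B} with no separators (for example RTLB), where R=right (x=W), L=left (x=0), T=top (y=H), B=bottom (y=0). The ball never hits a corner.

1. t=5/3 → B at (20/3,0); v=(1,3)
2. t=2 → T at (26/3,6); v=(1,-3)
3. t=2 → B at (32/3,0); v=(1,3)

Final position: (32/3,0)
Wall sequence: BTB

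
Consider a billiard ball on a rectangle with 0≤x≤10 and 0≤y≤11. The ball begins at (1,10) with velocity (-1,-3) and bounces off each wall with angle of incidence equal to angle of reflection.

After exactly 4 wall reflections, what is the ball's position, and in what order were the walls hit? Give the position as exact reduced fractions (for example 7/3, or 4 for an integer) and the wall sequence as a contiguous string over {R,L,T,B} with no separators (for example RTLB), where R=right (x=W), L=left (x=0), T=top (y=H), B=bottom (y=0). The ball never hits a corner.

1. t=1 → L at (0,7); v=(1,-3)
2. t=7/3 → B at (7/3,0); v=(1,3)
3. t=11/3 → T at (6,11); v=(1,-3)
4. t=11/3 → B at (29/3,0); v=(1,3)

Final position: (29/3,0)
Wall sequence: LBTB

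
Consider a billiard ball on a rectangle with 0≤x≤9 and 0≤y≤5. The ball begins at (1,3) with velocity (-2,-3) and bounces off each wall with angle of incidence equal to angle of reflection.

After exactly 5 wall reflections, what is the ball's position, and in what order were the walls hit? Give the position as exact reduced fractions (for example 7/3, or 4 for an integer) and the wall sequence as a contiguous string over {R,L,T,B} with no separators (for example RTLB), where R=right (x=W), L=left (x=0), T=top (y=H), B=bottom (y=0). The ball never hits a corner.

Final position: (9,2)
Wall sequence: LBTBR

1. t=1/2 → L at (0,3/2); v=(2,-3)
2. t=1/2 → B at (1,0); v=(2,3)
3. t=5/3 → T at (13/3,5); v=(2,-3)
4. t=5/3 → B at (23/3,0); v=(2,3)
5. t=2/3 → R at (9,2); v=(-2,3)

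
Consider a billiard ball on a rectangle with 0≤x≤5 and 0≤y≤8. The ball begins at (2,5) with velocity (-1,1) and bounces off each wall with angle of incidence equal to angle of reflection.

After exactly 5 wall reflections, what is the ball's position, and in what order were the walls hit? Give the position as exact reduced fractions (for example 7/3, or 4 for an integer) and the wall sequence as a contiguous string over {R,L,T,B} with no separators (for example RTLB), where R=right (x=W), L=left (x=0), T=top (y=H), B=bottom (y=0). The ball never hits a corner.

Final position: (0,1)
Wall sequence: LTRBL

1. t=2 → L at (0,7); v=(1,1)
2. t=1 → T at (1,8); v=(1,-1)
3. t=4 → R at (5,4); v=(-1,-1)
4. t=4 → B at (1,0); v=(-1,1)
5. t=1 → L at (0,1); v=(1,1)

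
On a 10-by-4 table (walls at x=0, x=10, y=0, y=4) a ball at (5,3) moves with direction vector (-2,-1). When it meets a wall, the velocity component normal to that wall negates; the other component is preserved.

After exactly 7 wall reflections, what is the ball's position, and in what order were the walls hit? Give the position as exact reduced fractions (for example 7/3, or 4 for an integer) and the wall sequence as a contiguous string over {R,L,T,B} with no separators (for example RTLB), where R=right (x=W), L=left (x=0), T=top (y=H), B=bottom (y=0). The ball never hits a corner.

Final position: (5,4)
Wall sequence: LBTRBLT

1. t=5/2 → L at (0,1/2); v=(2,-1)
2. t=1/2 → B at (1,0); v=(2,1)
3. t=4 → T at (9,4); v=(2,-1)
4. t=1/2 → R at (10,7/2); v=(-2,-1)
5. t=7/2 → B at (3,0); v=(-2,1)
6. t=3/2 → L at (0,3/2); v=(2,1)
7. t=5/2 → T at (5,4); v=(2,-1)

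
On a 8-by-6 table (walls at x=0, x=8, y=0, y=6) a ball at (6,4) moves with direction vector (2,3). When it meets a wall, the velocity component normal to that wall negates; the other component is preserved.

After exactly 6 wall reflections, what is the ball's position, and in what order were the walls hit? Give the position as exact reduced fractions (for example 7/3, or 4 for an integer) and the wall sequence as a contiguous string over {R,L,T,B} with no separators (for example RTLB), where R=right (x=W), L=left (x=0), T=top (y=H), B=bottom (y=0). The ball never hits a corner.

1. t=2/3 → T at (22/3,6); v=(2,-3)
2. t=1/3 → R at (8,5); v=(-2,-3)
3. t=5/3 → B at (14/3,0); v=(-2,3)
4. t=2 → T at (2/3,6); v=(-2,-3)
5. t=1/3 → L at (0,5); v=(2,-3)
6. t=5/3 → B at (10/3,0); v=(2,3)

Final position: (10/3,0)
Wall sequence: TRBTLB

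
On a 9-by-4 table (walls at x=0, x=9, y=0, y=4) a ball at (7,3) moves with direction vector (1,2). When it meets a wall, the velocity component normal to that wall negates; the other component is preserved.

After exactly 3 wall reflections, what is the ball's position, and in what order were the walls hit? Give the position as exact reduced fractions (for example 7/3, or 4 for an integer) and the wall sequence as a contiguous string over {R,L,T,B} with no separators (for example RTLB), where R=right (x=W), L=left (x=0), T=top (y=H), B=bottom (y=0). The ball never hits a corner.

1. t=1/2 → T at (15/2,4); v=(1,-2)
2. t=3/2 → R at (9,1); v=(-1,-2)
3. t=1/2 → B at (17/2,0); v=(-1,2)

Final position: (17/2,0)
Wall sequence: TRB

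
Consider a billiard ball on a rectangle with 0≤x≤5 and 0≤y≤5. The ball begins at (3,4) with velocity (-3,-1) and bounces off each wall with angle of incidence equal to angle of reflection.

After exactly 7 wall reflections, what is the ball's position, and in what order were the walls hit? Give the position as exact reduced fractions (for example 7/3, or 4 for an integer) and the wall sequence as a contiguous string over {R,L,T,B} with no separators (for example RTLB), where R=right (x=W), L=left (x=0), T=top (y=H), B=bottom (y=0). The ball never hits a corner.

Final position: (4,5)
Wall sequence: LRBLRLT

1. t=1 → L at (0,3); v=(3,-1)
2. t=5/3 → R at (5,4/3); v=(-3,-1)
3. t=4/3 → B at (1,0); v=(-3,1)
4. t=1/3 → L at (0,1/3); v=(3,1)
5. t=5/3 → R at (5,2); v=(-3,1)
6. t=5/3 → L at (0,11/3); v=(3,1)
7. t=4/3 → T at (4,5); v=(3,-1)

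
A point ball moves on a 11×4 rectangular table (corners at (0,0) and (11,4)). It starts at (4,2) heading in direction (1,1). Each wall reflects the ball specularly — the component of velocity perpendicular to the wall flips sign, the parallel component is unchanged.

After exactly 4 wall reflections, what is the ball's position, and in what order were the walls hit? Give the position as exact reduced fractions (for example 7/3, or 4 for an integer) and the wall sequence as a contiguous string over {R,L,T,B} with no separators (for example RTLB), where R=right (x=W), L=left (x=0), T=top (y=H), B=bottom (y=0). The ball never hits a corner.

Final position: (8,4)
Wall sequence: TBRT

1. t=2 → T at (6,4); v=(1,-1)
2. t=4 → B at (10,0); v=(1,1)
3. t=1 → R at (11,1); v=(-1,1)
4. t=3 → T at (8,4); v=(-1,-1)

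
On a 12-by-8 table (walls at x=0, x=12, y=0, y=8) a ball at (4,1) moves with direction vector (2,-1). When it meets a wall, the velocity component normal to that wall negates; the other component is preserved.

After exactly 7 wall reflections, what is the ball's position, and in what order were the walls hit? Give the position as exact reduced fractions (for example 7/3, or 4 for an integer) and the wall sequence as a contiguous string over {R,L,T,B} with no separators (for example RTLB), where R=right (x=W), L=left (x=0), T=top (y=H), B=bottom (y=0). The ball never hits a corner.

1. t=1 → B at (6,0); v=(2,1)
2. t=3 → R at (12,3); v=(-2,1)
3. t=5 → T at (2,8); v=(-2,-1)
4. t=1 → L at (0,7); v=(2,-1)
5. t=6 → R at (12,1); v=(-2,-1)
6. t=1 → B at (10,0); v=(-2,1)
7. t=5 → L at (0,5); v=(2,1)

Final position: (0,5)
Wall sequence: BRTLRBL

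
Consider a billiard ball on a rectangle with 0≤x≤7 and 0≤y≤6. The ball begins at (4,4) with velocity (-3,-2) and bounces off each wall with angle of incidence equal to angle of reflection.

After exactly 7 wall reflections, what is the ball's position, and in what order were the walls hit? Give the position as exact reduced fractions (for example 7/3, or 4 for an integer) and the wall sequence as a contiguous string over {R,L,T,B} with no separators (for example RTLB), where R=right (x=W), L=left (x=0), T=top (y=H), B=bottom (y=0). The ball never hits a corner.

1. t=4/3 → L at (0,4/3); v=(3,-2)
2. t=2/3 → B at (2,0); v=(3,2)
3. t=5/3 → R at (7,10/3); v=(-3,2)
4. t=4/3 → T at (3,6); v=(-3,-2)
5. t=1 → L at (0,4); v=(3,-2)
6. t=2 → B at (6,0); v=(3,2)
7. t=1/3 → R at (7,2/3); v=(-3,2)

Final position: (7,2/3)
Wall sequence: LBRTLBR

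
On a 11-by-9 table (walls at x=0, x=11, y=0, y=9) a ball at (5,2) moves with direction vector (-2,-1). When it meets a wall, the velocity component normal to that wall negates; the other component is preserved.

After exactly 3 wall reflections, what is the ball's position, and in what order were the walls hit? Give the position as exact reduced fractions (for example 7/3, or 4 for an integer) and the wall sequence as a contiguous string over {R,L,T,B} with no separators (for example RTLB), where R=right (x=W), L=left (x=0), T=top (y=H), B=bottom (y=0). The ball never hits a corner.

Final position: (11,6)
Wall sequence: BLR

1. t=2 → B at (1,0); v=(-2,1)
2. t=1/2 → L at (0,1/2); v=(2,1)
3. t=11/2 → R at (11,6); v=(-2,1)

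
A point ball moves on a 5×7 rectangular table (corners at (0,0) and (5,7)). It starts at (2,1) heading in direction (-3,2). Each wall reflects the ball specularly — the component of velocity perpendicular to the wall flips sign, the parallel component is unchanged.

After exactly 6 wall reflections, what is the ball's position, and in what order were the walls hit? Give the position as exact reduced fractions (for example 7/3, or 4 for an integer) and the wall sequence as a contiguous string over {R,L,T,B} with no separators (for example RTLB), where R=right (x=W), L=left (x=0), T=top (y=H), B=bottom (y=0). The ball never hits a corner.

Final position: (5/2,0)
Wall sequence: LRTLRB

1. t=2/3 → L at (0,7/3); v=(3,2)
2. t=5/3 → R at (5,17/3); v=(-3,2)
3. t=2/3 → T at (3,7); v=(-3,-2)
4. t=1 → L at (0,5); v=(3,-2)
5. t=5/3 → R at (5,5/3); v=(-3,-2)
6. t=5/6 → B at (5/2,0); v=(-3,2)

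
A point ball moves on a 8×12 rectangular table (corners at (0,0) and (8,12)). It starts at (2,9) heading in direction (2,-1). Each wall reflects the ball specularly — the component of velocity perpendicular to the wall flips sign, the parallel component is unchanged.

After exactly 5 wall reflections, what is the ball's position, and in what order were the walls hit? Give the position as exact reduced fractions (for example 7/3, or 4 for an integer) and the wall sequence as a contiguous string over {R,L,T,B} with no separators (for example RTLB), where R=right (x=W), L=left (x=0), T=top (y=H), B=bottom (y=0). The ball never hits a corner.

Final position: (0,6)
Wall sequence: RLBRL

1. t=3 → R at (8,6); v=(-2,-1)
2. t=4 → L at (0,2); v=(2,-1)
3. t=2 → B at (4,0); v=(2,1)
4. t=2 → R at (8,2); v=(-2,1)
5. t=4 → L at (0,6); v=(2,1)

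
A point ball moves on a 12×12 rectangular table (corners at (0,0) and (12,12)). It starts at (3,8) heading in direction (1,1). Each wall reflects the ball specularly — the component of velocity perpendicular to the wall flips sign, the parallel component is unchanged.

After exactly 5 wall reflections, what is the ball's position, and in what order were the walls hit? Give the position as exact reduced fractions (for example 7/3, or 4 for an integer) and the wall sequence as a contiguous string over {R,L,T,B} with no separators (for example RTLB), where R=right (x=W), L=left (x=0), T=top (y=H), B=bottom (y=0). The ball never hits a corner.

1. t=4 → T at (7,12); v=(1,-1)
2. t=5 → R at (12,7); v=(-1,-1)
3. t=7 → B at (5,0); v=(-1,1)
4. t=5 → L at (0,5); v=(1,1)
5. t=7 → T at (7,12); v=(1,-1)

Final position: (7,12)
Wall sequence: TRBLT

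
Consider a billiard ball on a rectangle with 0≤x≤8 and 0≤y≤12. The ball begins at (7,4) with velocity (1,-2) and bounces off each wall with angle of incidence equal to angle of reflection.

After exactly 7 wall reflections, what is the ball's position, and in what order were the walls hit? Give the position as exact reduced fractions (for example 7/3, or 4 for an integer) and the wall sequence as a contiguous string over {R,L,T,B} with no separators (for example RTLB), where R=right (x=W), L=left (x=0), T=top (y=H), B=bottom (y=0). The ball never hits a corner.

1. t=1 → R at (8,2); v=(-1,-2)
2. t=1 → B at (7,0); v=(-1,2)
3. t=6 → T at (1,12); v=(-1,-2)
4. t=1 → L at (0,10); v=(1,-2)
5. t=5 → B at (5,0); v=(1,2)
6. t=3 → R at (8,6); v=(-1,2)
7. t=3 → T at (5,12); v=(-1,-2)

Final position: (5,12)
Wall sequence: RBTLBRT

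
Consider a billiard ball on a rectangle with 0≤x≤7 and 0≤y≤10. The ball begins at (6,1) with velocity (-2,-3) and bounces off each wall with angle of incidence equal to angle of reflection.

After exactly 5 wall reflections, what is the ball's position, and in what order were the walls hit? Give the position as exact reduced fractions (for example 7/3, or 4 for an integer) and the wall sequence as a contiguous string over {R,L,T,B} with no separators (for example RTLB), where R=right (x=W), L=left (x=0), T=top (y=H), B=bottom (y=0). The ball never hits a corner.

Final position: (6,0)
Wall sequence: BLTRB

1. t=1/3 → B at (16/3,0); v=(-2,3)
2. t=8/3 → L at (0,8); v=(2,3)
3. t=2/3 → T at (4/3,10); v=(2,-3)
4. t=17/6 → R at (7,3/2); v=(-2,-3)
5. t=1/2 → B at (6,0); v=(-2,3)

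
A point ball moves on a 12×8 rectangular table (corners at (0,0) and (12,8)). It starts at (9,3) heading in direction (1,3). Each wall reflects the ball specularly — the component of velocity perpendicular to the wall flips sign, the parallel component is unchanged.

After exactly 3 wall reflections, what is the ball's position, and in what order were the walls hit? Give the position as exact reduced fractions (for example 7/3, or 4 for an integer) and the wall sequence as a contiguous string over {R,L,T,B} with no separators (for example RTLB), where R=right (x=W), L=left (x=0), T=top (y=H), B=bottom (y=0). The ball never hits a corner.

1. t=5/3 → T at (32/3,8); v=(1,-3)
2. t=4/3 → R at (12,4); v=(-1,-3)
3. t=4/3 → B at (32/3,0); v=(-1,3)

Final position: (32/3,0)
Wall sequence: TRB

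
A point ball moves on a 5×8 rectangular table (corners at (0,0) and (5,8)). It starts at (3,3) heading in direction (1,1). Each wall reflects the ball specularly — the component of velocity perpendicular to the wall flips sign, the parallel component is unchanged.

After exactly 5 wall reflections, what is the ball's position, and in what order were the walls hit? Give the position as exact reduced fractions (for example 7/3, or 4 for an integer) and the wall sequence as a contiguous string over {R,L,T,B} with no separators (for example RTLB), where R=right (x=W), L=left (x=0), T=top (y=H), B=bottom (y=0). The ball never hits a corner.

Final position: (4,0)
Wall sequence: RTLRB

1. t=2 → R at (5,5); v=(-1,1)
2. t=3 → T at (2,8); v=(-1,-1)
3. t=2 → L at (0,6); v=(1,-1)
4. t=5 → R at (5,1); v=(-1,-1)
5. t=1 → B at (4,0); v=(-1,1)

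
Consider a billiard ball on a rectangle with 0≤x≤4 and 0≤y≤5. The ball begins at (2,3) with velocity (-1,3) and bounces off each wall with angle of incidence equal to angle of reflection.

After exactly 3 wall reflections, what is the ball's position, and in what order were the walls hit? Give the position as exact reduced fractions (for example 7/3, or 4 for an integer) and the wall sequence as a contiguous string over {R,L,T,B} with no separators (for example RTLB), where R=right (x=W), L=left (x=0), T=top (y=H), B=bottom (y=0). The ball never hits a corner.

1. t=2/3 → T at (4/3,5); v=(-1,-3)
2. t=4/3 → L at (0,1); v=(1,-3)
3. t=1/3 → B at (1/3,0); v=(1,3)

Final position: (1/3,0)
Wall sequence: TLB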